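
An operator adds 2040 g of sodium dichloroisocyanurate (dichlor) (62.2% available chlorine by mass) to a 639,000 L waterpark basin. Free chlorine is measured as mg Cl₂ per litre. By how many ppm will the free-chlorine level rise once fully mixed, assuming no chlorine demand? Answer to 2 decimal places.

1.99 ppm

Available chlorine delivered: 2040 g × 0.622 = 1269 g as Cl₂.
Concentration rise: 1269 g / 639,000 L = 1.986 mg/L = 1.99 ppm.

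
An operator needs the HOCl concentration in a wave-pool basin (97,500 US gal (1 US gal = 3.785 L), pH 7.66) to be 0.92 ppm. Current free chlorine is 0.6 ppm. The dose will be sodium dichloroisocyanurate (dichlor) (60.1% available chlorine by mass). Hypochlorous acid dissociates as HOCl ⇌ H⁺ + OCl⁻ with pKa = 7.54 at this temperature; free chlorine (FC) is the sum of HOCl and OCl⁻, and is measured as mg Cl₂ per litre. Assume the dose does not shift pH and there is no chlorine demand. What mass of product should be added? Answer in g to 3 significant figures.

Volume: 97,500 US gal × 3.785 L/gal = 369,038 L.
[OCl⁻]/[HOCl] = 10^(pH − pKa) = 10^(7.66 − 7.54) = 1.318; fraction as HOCl = 1/(1 + 1.318) = 0.4314.
Free chlorine required for 0.92 ppm HOCl: 0.92 / 0.4314 = 2.133 ppm.
FC to add: 2.133 − 0.6 = 1.533 mg/L as Cl₂.
Cl₂ equivalent: 1.533 mg/L × 369,038 L = 565.7 g.
Product at 60.1% available Cl: 565.7 / 0.601 = 941.2 g.

941 g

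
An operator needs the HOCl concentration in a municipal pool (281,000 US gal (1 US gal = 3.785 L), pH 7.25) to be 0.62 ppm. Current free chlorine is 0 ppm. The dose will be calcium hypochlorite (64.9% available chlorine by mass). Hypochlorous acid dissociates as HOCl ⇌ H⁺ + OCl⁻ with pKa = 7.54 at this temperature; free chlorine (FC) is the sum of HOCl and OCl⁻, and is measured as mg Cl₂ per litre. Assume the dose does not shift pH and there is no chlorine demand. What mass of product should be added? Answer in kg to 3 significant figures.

Volume: 281,000 US gal × 3.785 L/gal = 1,063,585 L.
[OCl⁻]/[HOCl] = 10^(pH − pKa) = 10^(7.25 − 7.54) = 0.5129; fraction as HOCl = 1/(1 + 0.5129) = 0.661.
Free chlorine required for 0.62 ppm HOCl: 0.62 / 0.661 = 0.938 ppm.
FC to add: 0.938 − 0 = 0.938 mg/L as Cl₂.
Cl₂ equivalent: 0.938 mg/L × 1,063,585 L = 997.6 g.
Product at 64.9% available Cl: 997.6 / 0.649 = 1537 g.

1.54 kg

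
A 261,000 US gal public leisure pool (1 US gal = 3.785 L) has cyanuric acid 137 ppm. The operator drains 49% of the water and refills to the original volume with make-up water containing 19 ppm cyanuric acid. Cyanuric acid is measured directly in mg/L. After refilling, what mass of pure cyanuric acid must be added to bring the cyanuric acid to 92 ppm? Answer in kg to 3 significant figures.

12.7 kg

Volume: 261,000 US gal × 3.785 L/gal = 987,885 L.
After draining 49% and refilling: 137 × 0.51 + 19 × 0.49 = 79.18 ppm.
Deficit to target: 92 − 79.18 = 12.82 mg/L.
Mass: 12.82 mg/L × 987,885 L = 12,660 g cyanuric acid.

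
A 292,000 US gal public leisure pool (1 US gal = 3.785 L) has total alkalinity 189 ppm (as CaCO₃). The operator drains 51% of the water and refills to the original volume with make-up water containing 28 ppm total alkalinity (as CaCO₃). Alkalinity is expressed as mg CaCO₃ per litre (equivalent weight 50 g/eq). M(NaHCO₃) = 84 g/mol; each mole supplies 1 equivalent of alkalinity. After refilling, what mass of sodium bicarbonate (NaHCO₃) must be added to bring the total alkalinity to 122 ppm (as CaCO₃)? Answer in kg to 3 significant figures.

28.1 kg

Volume: 292,000 US gal × 3.785 L/gal = 1,105,220 L.
After draining 51% and refilling: 189 × 0.49 + 28 × 0.51 = 106.89 ppm.
Deficit to target: 122 − 106.89 = 15.11 mg/L.
As CaCO₃: 15.11 mg/L × 1,105,220 L = 16,700 g; ÷ 50 g/eq ÷ 1 = 334 mol NaHCO₃.
Mass: 334 × 84 = 28,060 g.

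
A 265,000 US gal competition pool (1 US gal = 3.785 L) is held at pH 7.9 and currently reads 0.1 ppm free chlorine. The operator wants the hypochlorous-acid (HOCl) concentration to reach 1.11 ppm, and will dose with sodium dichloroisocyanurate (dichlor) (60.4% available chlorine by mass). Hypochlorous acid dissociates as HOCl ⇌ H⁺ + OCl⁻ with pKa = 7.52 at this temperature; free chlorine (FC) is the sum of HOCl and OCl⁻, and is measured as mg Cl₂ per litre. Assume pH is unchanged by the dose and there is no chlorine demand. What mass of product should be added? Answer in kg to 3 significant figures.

6.10 kg

Volume: 265,000 US gal × 3.785 L/gal = 1,003,025 L.
[OCl⁻]/[HOCl] = 10^(pH − pKa) = 10^(7.9 − 7.52) = 2.399; fraction as HOCl = 1/(1 + 2.399) = 0.2942.
Free chlorine required for 1.11 ppm HOCl: 1.11 / 0.2942 = 3.773 ppm.
FC to add: 3.773 − 0.1 = 3.673 mg/L as Cl₂.
Cl₂ equivalent: 3.673 mg/L × 1,003,025 L = 3684 g.
Product at 60.4% available Cl: 3684 / 0.604 = 6099 g.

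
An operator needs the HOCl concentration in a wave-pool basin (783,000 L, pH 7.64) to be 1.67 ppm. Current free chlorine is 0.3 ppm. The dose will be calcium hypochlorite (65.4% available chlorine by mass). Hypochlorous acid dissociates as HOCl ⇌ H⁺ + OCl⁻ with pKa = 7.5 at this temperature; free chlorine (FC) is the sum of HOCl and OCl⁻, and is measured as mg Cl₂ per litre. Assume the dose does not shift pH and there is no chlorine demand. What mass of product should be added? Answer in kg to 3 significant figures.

4.40 kg

[OCl⁻]/[HOCl] = 10^(pH − pKa) = 10^(7.64 − 7.5) = 1.38; fraction as HOCl = 1/(1 + 1.38) = 0.4201.
Free chlorine required for 1.67 ppm HOCl: 1.67 / 0.4201 = 3.975 ppm.
FC to add: 3.975 − 0.3 = 3.675 mg/L as Cl₂.
Cl₂ equivalent: 3.675 mg/L × 783,000 L = 2878 g.
Product at 65.4% available Cl: 2878 / 0.654 = 4400 g.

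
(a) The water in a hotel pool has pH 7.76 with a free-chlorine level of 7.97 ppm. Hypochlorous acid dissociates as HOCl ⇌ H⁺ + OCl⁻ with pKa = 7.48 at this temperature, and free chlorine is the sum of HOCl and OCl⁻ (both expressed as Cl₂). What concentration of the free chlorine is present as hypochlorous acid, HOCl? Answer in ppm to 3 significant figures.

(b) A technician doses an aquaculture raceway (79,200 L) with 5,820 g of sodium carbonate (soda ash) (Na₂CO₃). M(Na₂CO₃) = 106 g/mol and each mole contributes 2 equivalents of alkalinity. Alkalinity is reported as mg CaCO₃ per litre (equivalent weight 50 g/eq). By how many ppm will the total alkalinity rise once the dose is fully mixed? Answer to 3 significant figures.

(a) [OCl⁻]/[HOCl] = 10^(pH − pKa) = 10^(7.76 − 7.48) = 10^0.28 = 1.905.
(a) Fraction as HOCl = 1 / (1 + 1.905) = 0.3442.
(a) HOCl = 0.3442 × 7.97 ppm = 2.743 ppm.

(b) Moles of Na₂CO₃: 5,820 g ÷ 106 g/mol = 54.91 mol → 109.8 eq of alkalinity.
(b) As CaCO₃: 109.8 eq × 50 g/eq = 5491 g.
(b) Rise: 5491 g / 79,200 L × 1000 = 69.33 mg/L.

(a) 2.74 ppm; (b) 69.3 ppm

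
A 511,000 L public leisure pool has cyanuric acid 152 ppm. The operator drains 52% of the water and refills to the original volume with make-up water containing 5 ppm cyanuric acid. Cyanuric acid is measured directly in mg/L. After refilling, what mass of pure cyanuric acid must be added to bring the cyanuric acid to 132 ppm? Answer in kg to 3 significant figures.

28.8 kg

After draining 52% and refilling: 152 × 0.48 + 5 × 0.52 = 75.56 ppm.
Deficit to target: 132 − 75.56 = 56.44 mg/L.
Mass: 56.44 mg/L × 511,000 L = 28,840 g cyanuric acid.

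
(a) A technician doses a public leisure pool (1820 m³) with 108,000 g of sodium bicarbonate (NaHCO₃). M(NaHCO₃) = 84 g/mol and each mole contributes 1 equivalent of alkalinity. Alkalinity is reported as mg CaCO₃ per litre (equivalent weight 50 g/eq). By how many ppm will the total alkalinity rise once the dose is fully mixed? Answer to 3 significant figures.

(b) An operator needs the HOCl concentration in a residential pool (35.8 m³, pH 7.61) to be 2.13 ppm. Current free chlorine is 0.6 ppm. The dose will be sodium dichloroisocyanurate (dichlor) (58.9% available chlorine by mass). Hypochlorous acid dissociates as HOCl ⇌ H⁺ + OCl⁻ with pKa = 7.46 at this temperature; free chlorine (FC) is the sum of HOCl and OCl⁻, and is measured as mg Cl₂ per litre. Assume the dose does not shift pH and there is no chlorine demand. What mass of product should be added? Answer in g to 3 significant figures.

(a) Volume: 1820 m³ = 1,820,000 L.
(a) Moles of NaHCO₃: 108,000 g ÷ 84 g/mol = 1286 mol → 1286 eq of alkalinity.
(a) As CaCO₃: 1286 eq × 50 g/eq = 64,290 g.
(a) Rise: 64,290 g / 1,820,000 L × 1000 = 35.32 mg/L.

(b) Volume: 35.8 m³ = 35,800 L.
(b) [OCl⁻]/[HOCl] = 10^(pH − pKa) = 10^(7.61 − 7.46) = 1.413; fraction as HOCl = 1/(1 + 1.413) = 0.4145.
(b) Free chlorine required for 2.13 ppm HOCl: 2.13 / 0.4145 = 5.139 ppm.
(b) FC to add: 5.139 − 0.6 = 4.539 mg/L as Cl₂.
(b) Cl₂ equivalent: 4.539 mg/L × 35,800 L = 162.5 g.
(b) Product at 58.9% available Cl: 162.5 / 0.589 = 275.9 g.

(a) 35.3 ppm; (b) 276 g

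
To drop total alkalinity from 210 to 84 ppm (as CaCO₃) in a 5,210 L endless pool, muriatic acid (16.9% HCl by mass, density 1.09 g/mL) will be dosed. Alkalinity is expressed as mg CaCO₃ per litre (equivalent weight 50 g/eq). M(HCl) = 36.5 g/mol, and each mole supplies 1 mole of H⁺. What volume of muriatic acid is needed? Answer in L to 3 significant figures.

Alkalinity to neutralize: (210 − 84) = 126 mg/L as CaCO₃ × 5,210 L = 656.5 g as CaCO₃.
Equivalents of H⁺ required: 656.5 ÷ 50 g/eq = 13.13 eq = 13.13 mol HCl.
Mass of HCl: 13.13 × 36.5 = 479.2 g.
Mass of 16.9% solution: 479.2 / 0.169 = 2836 g.
Volume: 2836 g ÷ 1.09 g/mL = 2601 mL.

2.60 L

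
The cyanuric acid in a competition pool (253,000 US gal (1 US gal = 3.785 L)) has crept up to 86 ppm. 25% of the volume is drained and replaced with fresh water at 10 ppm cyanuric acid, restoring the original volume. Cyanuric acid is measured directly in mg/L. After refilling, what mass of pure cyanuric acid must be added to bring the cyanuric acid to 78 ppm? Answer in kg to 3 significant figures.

Volume: 253,000 US gal × 3.785 L/gal = 957,605 L.
After draining 25% and refilling: 86 × 0.75 + 10 × 0.25 = 67 ppm.
Deficit to target: 78 − 67 = 11 mg/L.
Mass: 11 mg/L × 957,605 L = 10,530 g cyanuric acid.

10.5 kg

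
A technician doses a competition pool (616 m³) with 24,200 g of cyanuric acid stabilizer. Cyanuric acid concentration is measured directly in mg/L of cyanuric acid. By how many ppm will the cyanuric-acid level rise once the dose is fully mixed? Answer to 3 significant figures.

39.3 ppm

Volume: 616 m³ = 616,000 L.
Rise: 24,200 g / 616,000 L × 1000 = 39.29 mg/L.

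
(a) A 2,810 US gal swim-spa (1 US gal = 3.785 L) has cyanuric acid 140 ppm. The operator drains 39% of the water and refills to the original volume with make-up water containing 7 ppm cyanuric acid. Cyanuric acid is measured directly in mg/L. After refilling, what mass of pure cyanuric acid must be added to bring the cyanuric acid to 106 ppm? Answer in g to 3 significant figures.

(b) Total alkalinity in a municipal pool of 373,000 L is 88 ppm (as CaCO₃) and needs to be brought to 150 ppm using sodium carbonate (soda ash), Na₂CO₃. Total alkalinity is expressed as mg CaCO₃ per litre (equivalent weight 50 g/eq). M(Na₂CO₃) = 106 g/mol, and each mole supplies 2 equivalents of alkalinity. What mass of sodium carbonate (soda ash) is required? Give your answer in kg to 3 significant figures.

(a) 190 g; (b) 24.5 kg

(a) Volume: 2,810 US gal × 3.785 L/gal = 10,636 L.
(a) After draining 39% and refilling: 140 × 0.61 + 7 × 0.39 = 88.13 ppm.
(a) Deficit to target: 106 − 88.13 = 17.87 mg/L.
(a) Mass: 17.87 mg/L × 10,636 L = 190.1 g cyanuric acid.

(b) Alkalinity to add: (150 − 88) = 62 mg/L as CaCO₃ × 373,000 L = 23,130 g as CaCO₃.
(b) Equivalents: 23,130 g ÷ 50 g/eq = 462.5 eq.
(b) Each mole of Na₂CO₃ supplies 2 eq, so 462.5 / 2 = 231.3 mol.
(b) Mass: 231.3 mol × 106 g/mol = 24,510 g.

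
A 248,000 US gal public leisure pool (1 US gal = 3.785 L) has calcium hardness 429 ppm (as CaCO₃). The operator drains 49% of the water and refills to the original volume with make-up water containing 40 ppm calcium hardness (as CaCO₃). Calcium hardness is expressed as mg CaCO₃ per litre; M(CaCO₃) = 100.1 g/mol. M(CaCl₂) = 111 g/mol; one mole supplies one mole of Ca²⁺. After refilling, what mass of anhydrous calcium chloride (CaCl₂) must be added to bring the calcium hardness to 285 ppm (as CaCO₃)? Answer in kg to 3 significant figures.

Volume: 248,000 US gal × 3.785 L/gal = 938,680 L.
After draining 49% and refilling: 429 × 0.51 + 40 × 0.49 = 238.39 ppm.
Deficit to target: 285 − 238.39 = 46.61 mg/L.
As CaCO₃: 46.61 mg/L × 938,680 L = 43,750 g; ÷ 100.1 = 437.1 mol Ca²⁺.
Mass: 437.1 × 111 = 48,520 g.

48.5 kg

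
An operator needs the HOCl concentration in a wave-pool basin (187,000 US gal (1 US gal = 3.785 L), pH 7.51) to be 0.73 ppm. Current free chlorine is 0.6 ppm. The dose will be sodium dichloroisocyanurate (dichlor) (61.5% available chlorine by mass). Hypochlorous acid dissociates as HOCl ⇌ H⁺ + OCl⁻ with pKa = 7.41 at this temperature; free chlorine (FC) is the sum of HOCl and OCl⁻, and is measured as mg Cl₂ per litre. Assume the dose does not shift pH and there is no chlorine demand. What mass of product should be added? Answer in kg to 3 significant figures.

Volume: 187,000 US gal × 3.785 L/gal = 707,795 L.
[OCl⁻]/[HOCl] = 10^(pH − pKa) = 10^(7.51 − 7.41) = 1.259; fraction as HOCl = 1/(1 + 1.259) = 0.4427.
Free chlorine required for 0.73 ppm HOCl: 0.73 / 0.4427 = 1.649 ppm.
FC to add: 1.649 − 0.6 = 1.049 mg/L as Cl₂.
Cl₂ equivalent: 1.049 mg/L × 707,795 L = 742.5 g.
Product at 61.5% available Cl: 742.5 / 0.615 = 1207 g.

1.21 kg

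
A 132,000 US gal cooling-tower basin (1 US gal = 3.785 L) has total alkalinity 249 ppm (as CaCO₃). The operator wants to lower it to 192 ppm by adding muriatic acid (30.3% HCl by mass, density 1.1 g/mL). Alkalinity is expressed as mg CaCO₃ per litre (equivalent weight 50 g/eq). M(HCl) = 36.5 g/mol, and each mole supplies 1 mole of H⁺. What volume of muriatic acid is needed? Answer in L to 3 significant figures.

62.4 L

Volume: 132,000 US gal × 3.785 L/gal = 499,620 L.
Alkalinity to neutralize: (249 − 192) = 57 mg/L as CaCO₃ × 499,620 L = 28,480 g as CaCO₃.
Equivalents of H⁺ required: 28,480 ÷ 50 g/eq = 569.6 eq = 569.6 mol HCl.
Mass of HCl: 569.6 × 36.5 = 20,790 g.
Mass of 30.3% solution: 20,790 / 0.303 = 68,610 g.
Volume: 68,610 g ÷ 1.1 g/mL = 62,370 mL.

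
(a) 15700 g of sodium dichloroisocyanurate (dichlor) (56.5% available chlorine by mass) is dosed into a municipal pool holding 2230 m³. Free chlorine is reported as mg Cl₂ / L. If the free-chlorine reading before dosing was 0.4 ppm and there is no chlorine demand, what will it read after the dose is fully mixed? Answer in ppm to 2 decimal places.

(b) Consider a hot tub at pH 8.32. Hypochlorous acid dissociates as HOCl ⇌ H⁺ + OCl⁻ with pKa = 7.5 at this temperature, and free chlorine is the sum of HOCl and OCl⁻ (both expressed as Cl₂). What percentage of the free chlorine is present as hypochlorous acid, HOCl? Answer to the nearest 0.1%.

(a) 4.38 ppm; (b) 13.1%

(a) Volume: 2230 m³ = 2,230,000 L.
(a) Available chlorine delivered: 15,700 g × 0.565 = 8870 g as Cl₂.
(a) Concentration rise: 8870 g / 2,230,000 L = 3.978 mg/L = 3.98 ppm.
(a) Final FC: 0.4 + 3.98 = 4.38 ppm.

(b) [OCl⁻]/[HOCl] = 10^(pH − pKa) = 10^(8.32 − 7.5) = 10^0.82 = 6.607.
(b) Fraction as HOCl = 1 / (1 + 6.607) = 0.1315.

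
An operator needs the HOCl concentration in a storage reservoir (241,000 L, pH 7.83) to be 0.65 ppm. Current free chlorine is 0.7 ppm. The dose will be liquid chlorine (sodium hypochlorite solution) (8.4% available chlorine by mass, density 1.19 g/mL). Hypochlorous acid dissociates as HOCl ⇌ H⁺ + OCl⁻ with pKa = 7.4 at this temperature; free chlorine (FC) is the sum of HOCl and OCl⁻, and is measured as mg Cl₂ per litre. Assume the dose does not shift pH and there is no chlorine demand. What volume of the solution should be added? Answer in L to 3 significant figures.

4.10 L

[OCl⁻]/[HOCl] = 10^(pH − pKa) = 10^(7.83 − 7.4) = 2.692; fraction as HOCl = 1/(1 + 2.692) = 0.2709.
Free chlorine required for 0.65 ppm HOCl: 0.65 / 0.2709 = 2.399 ppm.
FC to add: 2.399 − 0.7 = 1.699 mg/L as Cl₂.
Cl₂ equivalent: 1.699 mg/L × 241,000 L = 409.6 g.
Product at 8.4% available Cl: 409.6 / 0.084 = 4876 g.
Volume: 4876 g ÷ 1.19 g/mL = 4097 mL.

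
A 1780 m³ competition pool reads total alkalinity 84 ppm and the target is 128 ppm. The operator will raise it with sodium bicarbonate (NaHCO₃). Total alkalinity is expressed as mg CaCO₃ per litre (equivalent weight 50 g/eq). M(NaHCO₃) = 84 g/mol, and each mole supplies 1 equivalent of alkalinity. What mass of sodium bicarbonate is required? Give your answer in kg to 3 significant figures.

132 kg

Volume: 1780 m³ = 1,780,000 L.
Alkalinity to add: (128 − 84) = 44 mg/L as CaCO₃ × 1,780,000 L = 78,320 g as CaCO₃.
Equivalents: 78,320 g ÷ 50 g/eq = 1566 eq.
NaHCO₃ supplies 1 eq per mole → 1566 mol.
Mass: 1566 mol × 84 g/mol = 131,600 g.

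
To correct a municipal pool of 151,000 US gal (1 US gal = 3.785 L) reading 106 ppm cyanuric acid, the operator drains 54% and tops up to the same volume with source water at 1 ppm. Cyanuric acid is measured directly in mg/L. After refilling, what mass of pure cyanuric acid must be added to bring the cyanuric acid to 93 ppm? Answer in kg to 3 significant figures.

Volume: 151,000 US gal × 3.785 L/gal = 571,535 L.
After draining 54% and refilling: 106 × 0.46 + 1 × 0.54 = 49.3 ppm.
Deficit to target: 93 − 49.3 = 43.7 mg/L.
Mass: 43.7 mg/L × 571,535 L = 24,980 g cyanuric acid.

25.0 kg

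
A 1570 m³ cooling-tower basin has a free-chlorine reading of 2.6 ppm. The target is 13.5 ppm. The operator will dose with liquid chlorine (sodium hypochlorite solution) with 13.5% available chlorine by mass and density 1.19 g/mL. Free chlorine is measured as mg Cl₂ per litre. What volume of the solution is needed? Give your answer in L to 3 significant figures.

107 L

Volume: 1570 m³ = 1,570,000 L.
Chlorine deficit: 13.5 − 2.6 = 10.9 ppm = 10.9 mg/L as Cl₂.
Cl₂ equivalent needed: 10.9 mg/L × 1,570,000 L = 17,110,000 mg = 17,110 g.
Product at 13.5% available chlorine: 17,110 / 0.135 = 126,800 g.
Volume at density 1.19 g/mL: 126,800 g ÷ 1.19 g/mL = 106,500 mL.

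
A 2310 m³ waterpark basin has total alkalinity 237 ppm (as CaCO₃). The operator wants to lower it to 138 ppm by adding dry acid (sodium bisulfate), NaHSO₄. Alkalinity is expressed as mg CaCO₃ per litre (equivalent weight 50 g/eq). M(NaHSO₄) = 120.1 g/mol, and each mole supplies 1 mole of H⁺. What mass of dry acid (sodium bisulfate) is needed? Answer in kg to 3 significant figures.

549 kg

Volume: 2310 m³ = 2,310,000 L.
Alkalinity to neutralize: (237 − 138) = 99 mg/L as CaCO₃ × 2,310,000 L = 228,700 g as CaCO₃.
Equivalents of H⁺ required: 228,700 ÷ 50 g/eq = 4574 eq = 4574 mol NaHSO₄.
Mass of NaHSO₄: 4574 × 120.1 = 549,300 g.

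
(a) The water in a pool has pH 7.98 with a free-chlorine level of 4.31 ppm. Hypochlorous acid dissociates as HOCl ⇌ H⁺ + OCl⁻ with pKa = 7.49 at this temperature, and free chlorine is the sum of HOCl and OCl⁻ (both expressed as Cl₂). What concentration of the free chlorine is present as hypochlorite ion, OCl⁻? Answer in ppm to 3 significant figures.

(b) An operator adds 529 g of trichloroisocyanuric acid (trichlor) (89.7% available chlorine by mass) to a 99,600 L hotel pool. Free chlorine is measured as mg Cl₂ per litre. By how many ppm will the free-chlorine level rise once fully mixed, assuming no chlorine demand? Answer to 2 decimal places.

(a) 3.26 ppm; (b) 4.76 ppm

(a) [OCl⁻]/[HOCl] = 10^(pH − pKa) = 10^(7.98 − 7.49) = 10^0.49 = 3.09.
(a) Fraction as HOCl = 1 / (1 + 3.09) = 0.2445.
(a) OCl⁻ = (1 − 0.2445) × 4.31 ppm = 3.256 ppm.

(b) Available chlorine delivered: 529 g × 0.897 = 474.5 g as Cl₂.
(b) Concentration rise: 474.5 g / 99,600 L = 4.764 mg/L = 4.76 ppm.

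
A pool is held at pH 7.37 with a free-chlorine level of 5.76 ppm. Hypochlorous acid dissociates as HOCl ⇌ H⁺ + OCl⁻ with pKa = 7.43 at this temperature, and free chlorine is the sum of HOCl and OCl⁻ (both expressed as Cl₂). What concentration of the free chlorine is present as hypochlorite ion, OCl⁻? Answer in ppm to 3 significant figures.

2.68 ppm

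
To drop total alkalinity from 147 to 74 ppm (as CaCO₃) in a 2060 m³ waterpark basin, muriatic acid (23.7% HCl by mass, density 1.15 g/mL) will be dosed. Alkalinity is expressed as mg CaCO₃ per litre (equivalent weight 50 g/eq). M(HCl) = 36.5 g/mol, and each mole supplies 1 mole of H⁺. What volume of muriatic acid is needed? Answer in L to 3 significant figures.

403 L

Volume: 2060 m³ = 2,060,000 L.
Alkalinity to neutralize: (147 − 74) = 73 mg/L as CaCO₃ × 2,060,000 L = 150,400 g as CaCO₃.
Equivalents of H⁺ required: 150,400 ÷ 50 g/eq = 3008 eq = 3008 mol HCl.
Mass of HCl: 3008 × 36.5 = 109,800 g.
Mass of 23.7% solution: 109,800 / 0.237 = 463,200 g.
Volume: 463,200 g ÷ 1.15 g/mL = 402,800 mL.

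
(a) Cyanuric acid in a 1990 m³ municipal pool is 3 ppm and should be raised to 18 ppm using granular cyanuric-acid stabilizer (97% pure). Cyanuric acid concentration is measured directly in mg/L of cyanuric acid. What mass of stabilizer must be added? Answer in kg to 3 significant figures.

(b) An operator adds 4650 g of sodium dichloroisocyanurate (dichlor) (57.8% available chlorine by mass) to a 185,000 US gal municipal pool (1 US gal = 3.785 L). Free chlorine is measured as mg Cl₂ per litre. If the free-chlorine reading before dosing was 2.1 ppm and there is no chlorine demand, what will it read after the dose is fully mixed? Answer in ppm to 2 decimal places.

(a) Volume: 1990 m³ = 1,990,000 L.
(a) CYA to add: (18 − 3) = 15 mg/L × 1,990,000 L = 29,850 g cyanuric acid.
(a) At 97% purity: 29,850 / 0.97 = 30,770 g product.

(b) Volume: 185,000 US gal × 3.785 L/gal = 700,225 L.
(b) Available chlorine delivered: 4650 g × 0.578 = 2688 g as Cl₂.
(b) Concentration rise: 2688 g / 700,225 L = 3.838 mg/L = 3.84 ppm.
(b) Final FC: 2.1 + 3.84 = 5.94 ppm.

(a) 30.8 kg; (b) 5.94 ppm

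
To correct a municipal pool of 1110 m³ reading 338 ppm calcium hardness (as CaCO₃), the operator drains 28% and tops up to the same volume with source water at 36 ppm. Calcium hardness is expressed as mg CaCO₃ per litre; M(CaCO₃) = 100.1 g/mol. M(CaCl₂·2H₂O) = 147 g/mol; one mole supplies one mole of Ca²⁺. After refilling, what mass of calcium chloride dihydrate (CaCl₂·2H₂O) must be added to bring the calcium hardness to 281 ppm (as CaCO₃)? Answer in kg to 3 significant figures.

44.9 kg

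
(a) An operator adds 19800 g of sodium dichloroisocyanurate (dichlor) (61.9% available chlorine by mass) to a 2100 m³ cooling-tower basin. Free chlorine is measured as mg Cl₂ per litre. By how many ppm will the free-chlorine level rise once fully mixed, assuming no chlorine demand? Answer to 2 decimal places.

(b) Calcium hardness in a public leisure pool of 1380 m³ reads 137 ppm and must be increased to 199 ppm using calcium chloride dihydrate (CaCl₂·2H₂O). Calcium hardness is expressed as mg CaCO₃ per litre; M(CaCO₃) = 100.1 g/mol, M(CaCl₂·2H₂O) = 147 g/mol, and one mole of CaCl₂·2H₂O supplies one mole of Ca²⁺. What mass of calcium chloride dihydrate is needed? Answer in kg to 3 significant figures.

(a) 5.84 ppm; (b) 126 kg

(a) Volume: 2100 m³ = 2,100,000 L.
(a) Available chlorine delivered: 19,800 g × 0.619 = 12,260 g as Cl₂.
(a) Concentration rise: 12,260 g / 2,100,000 L = 5.836 mg/L = 5.84 ppm.

(b) Volume: 1380 m³ = 1,380,000 L.
(b) Hardness to add: (199 − 137) = 62 mg/L as CaCO₃ × 1,380,000 L = 85,560 g as CaCO₃.
(b) Moles of Ca²⁺ (1 mol Ca²⁺ ≡ 1 mol CaCO₃): 85,560 / 100.1 g/mol = 854.7 mol.
(b) Mass of CaCl₂·2H₂O: 854.7 × 147 = 125,600 g.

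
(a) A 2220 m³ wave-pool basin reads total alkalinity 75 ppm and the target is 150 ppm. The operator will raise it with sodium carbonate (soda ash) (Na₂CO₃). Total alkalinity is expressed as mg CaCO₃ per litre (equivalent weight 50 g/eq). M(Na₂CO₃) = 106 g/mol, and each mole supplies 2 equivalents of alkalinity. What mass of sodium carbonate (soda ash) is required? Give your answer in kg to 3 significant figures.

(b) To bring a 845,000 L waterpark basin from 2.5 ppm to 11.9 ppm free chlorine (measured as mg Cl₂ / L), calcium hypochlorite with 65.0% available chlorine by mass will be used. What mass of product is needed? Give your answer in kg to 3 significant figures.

(a) 176 kg; (b) 12.2 kg

(a) Volume: 2220 m³ = 2,220,000 L.
(a) Alkalinity to add: (150 − 75) = 75 mg/L as CaCO₃ × 2,220,000 L = 166,500 g as CaCO₃.
(a) Equivalents: 166,500 g ÷ 50 g/eq = 3330 eq.
(a) Each mole of Na₂CO₃ supplies 2 eq, so 3330 / 2 = 1665 mol.
(a) Mass: 1665 mol × 106 g/mol = 176,500 g.

(b) Chlorine deficit: 11.9 − 2.5 = 9.4 ppm = 9.4 mg/L as Cl₂.
(b) Cl₂ equivalent needed: 9.4 mg/L × 845,000 L = 7,943,000 mg = 7943 g.
(b) Product at 65.0% available chlorine: 7943 / 0.65 = 12,220 g.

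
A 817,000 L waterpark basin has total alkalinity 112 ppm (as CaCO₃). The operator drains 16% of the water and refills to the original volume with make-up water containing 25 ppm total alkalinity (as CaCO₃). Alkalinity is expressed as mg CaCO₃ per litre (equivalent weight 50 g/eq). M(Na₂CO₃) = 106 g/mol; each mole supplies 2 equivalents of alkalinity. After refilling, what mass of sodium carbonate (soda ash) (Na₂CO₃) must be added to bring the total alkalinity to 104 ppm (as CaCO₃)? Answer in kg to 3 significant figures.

5.13 kg

After draining 16% and refilling: 112 × 0.84 + 25 × 0.16 = 98.08 ppm.
Deficit to target: 104 − 98.08 = 5.92 mg/L.
As CaCO₃: 5.92 mg/L × 817,000 L = 4837 g; ÷ 50 g/eq ÷ 2 = 48.37 mol Na₂CO₃.
Mass: 48.37 × 106 = 5127 g.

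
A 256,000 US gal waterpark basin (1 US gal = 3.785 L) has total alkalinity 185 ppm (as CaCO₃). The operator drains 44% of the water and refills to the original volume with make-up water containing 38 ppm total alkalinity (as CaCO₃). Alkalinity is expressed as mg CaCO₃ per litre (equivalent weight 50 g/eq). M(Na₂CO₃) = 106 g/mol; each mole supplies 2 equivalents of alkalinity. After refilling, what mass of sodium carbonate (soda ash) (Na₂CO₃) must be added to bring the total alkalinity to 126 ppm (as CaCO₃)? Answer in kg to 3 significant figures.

5.83 kg

Volume: 256,000 US gal × 3.785 L/gal = 968,960 L.
After draining 44% and refilling: 185 × 0.56 + 38 × 0.44 = 120.32 ppm.
Deficit to target: 126 − 120.32 = 5.68 mg/L.
As CaCO₃: 5.68 mg/L × 968,960 L = 5504 g; ÷ 50 g/eq ÷ 2 = 55.04 mol Na₂CO₃.
Mass: 55.04 × 106 = 5834 g.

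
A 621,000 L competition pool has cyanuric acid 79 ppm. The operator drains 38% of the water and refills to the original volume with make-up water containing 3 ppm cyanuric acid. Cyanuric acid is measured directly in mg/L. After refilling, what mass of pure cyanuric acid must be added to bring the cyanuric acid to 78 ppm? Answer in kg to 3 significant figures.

17.3 kg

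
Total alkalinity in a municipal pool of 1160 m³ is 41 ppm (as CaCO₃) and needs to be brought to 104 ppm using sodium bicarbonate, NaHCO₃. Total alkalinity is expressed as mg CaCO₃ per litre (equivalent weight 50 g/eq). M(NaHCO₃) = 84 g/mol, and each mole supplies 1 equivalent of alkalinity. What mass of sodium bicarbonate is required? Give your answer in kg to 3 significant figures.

123 kg

Volume: 1160 m³ = 1,160,000 L.
Alkalinity to add: (104 − 41) = 63 mg/L as CaCO₃ × 1,160,000 L = 73,080 g as CaCO₃.
Equivalents: 73,080 g ÷ 50 g/eq = 1462 eq.
NaHCO₃ supplies 1 eq per mole → 1462 mol.
Mass: 1462 mol × 84 g/mol = 122,800 g.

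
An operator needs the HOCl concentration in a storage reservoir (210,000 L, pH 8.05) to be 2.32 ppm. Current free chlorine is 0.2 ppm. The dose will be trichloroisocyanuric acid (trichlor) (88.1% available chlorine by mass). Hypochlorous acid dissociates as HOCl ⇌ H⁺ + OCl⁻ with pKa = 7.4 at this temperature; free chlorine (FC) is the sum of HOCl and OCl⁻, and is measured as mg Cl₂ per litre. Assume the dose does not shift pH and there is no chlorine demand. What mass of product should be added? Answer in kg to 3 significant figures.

2.98 kg

[OCl⁻]/[HOCl] = 10^(pH − pKa) = 10^(8.05 − 7.4) = 4.467; fraction as HOCl = 1/(1 + 4.467) = 0.1829.
Free chlorine required for 2.32 ppm HOCl: 2.32 / 0.1829 = 12.68 ppm.
FC to add: 12.68 − 0.2 = 12.48 mg/L as Cl₂.
Cl₂ equivalent: 12.48 mg/L × 210,000 L = 2621 g.
Product at 88.1% available Cl: 2621 / 0.881 = 2976 g.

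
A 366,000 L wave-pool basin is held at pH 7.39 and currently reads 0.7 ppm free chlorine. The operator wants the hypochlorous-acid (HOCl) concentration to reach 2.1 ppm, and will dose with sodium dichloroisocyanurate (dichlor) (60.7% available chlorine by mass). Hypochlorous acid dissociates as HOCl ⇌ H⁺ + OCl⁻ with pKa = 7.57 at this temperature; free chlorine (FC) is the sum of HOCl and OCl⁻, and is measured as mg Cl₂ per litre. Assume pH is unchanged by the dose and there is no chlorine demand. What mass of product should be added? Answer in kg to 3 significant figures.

[OCl⁻]/[HOCl] = 10^(pH − pKa) = 10^(7.39 − 7.57) = 0.6607; fraction as HOCl = 1/(1 + 0.6607) = 0.6022.
Free chlorine required for 2.1 ppm HOCl: 2.1 / 0.6022 = 3.487 ppm.
FC to add: 3.487 − 0.7 = 2.787 mg/L as Cl₂.
Cl₂ equivalent: 2.787 mg/L × 366,000 L = 1020 g.
Product at 60.7% available Cl: 1020 / 0.607 = 1681 g.

1.68 kg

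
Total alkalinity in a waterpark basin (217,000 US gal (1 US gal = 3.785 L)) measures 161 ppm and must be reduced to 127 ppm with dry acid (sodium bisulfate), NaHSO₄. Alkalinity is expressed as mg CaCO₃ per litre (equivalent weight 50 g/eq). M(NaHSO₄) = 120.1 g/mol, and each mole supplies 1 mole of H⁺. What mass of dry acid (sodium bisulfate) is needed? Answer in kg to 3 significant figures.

Volume: 217,000 US gal × 3.785 L/gal = 821,345 L.
Alkalinity to neutralize: (161 − 127) = 34 mg/L as CaCO₃ × 821,345 L = 27,930 g as CaCO₃.
Equivalents of H⁺ required: 27,930 ÷ 50 g/eq = 558.5 eq = 558.5 mol NaHSO₄.
Mass of NaHSO₄: 558.5 × 120.1 = 67,080 g.

67.1 kg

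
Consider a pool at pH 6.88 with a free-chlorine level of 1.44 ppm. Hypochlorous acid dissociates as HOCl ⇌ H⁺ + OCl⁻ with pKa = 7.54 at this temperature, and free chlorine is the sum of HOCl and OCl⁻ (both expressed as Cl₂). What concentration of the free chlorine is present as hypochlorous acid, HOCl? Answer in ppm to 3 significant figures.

1.18 ppm

[OCl⁻]/[HOCl] = 10^(pH − pKa) = 10^(6.88 − 7.54) = 10^-0.66 = 0.2188.
Fraction as HOCl = 1 / (1 + 0.2188) = 0.8205.
HOCl = 0.8205 × 1.44 ppm = 1.182 ppm.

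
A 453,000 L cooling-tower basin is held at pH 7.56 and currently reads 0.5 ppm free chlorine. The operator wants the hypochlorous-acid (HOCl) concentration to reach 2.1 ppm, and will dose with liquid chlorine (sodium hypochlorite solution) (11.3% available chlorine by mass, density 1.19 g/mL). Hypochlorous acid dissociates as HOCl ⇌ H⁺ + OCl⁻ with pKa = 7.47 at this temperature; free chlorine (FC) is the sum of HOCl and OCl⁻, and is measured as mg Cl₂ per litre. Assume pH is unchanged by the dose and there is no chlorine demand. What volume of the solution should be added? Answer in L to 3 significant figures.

[OCl⁻]/[HOCl] = 10^(pH − pKa) = 10^(7.56 − 7.47) = 1.23; fraction as HOCl = 1/(1 + 1.23) = 0.4484.
Free chlorine required for 2.1 ppm HOCl: 2.1 / 0.4484 = 4.684 ppm.
FC to add: 4.684 − 0.5 = 4.184 mg/L as Cl₂.
Cl₂ equivalent: 4.184 mg/L × 453,000 L = 1895 g.
Product at 11.3% available Cl: 1895 / 0.113 = 16,770 g.
Volume: 16,770 g ÷ 1.19 g/mL = 14,090 mL.

14.1 L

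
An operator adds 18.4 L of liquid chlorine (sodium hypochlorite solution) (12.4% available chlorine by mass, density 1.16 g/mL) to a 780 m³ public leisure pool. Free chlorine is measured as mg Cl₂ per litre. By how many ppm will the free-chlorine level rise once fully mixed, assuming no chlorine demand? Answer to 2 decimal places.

Volume: 780 m³ = 780,000 L.
Mass of solution: 18.4 L × 1000 mL/L × 1.16 g/mL = 21,340 g.
Available chlorine delivered: 21,340 g × 0.124 = 2647 g as Cl₂.
Concentration rise: 2647 g / 780,000 L = 3.393 mg/L = 3.39 ppm.

3.39 ppm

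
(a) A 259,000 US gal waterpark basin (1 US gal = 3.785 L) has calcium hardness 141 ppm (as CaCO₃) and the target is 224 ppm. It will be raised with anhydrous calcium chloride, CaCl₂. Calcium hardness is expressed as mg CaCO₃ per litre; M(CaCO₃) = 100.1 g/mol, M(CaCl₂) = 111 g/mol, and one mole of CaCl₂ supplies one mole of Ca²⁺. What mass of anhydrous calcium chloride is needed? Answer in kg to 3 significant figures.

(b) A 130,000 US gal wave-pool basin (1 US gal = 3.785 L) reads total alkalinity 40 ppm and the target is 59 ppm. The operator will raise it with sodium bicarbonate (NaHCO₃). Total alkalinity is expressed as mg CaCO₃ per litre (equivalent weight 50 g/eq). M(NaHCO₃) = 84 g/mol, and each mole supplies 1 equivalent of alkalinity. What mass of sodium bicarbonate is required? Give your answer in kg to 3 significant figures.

(a) Volume: 259,000 US gal × 3.785 L/gal = 980,315 L.
(a) Hardness to add: (224 − 141) = 83 mg/L as CaCO₃ × 980,315 L = 81,370 g as CaCO₃.
(a) Moles of Ca²⁺ (1 mol Ca²⁺ ≡ 1 mol CaCO₃): 81,370 / 100.1 g/mol = 812.8 mol.
(a) Mass of CaCl₂: 812.8 × 111 = 90,230 g.

(b) Volume: 130,000 US gal × 3.785 L/gal = 492,050 L.
(b) Alkalinity to add: (59 − 40) = 19 mg/L as CaCO₃ × 492,050 L = 9349 g as CaCO₃.
(b) Equivalents: 9349 g ÷ 50 g/eq = 187 eq.
(b) NaHCO₃ supplies 1 eq per mole → 187 mol.
(b) Mass: 187 mol × 84 g/mol = 15,710 g.

(a) 90.2 kg; (b) 15.7 kg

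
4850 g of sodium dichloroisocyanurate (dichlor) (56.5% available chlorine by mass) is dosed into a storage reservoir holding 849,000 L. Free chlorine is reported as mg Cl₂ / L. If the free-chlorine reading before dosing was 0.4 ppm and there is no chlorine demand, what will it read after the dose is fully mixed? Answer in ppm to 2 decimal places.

3.63 ppm

Available chlorine delivered: 4850 g × 0.565 = 2740 g as Cl₂.
Concentration rise: 2740 g / 849,000 L = 3.228 mg/L = 3.23 ppm.
Final FC: 0.4 + 3.23 = 3.63 ppm.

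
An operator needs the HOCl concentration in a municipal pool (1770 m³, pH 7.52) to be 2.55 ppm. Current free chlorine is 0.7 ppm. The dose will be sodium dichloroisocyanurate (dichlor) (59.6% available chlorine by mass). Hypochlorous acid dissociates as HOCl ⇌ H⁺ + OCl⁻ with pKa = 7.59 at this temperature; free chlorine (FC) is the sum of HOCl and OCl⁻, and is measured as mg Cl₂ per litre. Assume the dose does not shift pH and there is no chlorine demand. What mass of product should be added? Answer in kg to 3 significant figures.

11.9 kg

Volume: 1770 m³ = 1,770,000 L.
[OCl⁻]/[HOCl] = 10^(pH − pKa) = 10^(7.52 − 7.59) = 0.8511; fraction as HOCl = 1/(1 + 0.8511) = 0.5402.
Free chlorine required for 2.55 ppm HOCl: 2.55 / 0.5402 = 4.72 ppm.
FC to add: 4.72 − 0.7 = 4.02 mg/L as Cl₂.
Cl₂ equivalent: 4.02 mg/L × 1,770,000 L = 7116 g.
Product at 59.6% available Cl: 7116 / 0.596 = 11,940 g.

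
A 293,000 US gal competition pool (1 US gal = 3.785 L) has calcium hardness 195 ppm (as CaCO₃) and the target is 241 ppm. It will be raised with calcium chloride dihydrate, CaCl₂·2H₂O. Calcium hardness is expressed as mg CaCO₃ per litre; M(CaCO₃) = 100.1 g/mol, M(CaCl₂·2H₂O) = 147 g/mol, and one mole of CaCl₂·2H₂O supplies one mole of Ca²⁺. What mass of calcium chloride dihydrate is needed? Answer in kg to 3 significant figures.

Volume: 293,000 US gal × 3.785 L/gal = 1,109,005 L.
Hardness to add: (241 − 195) = 46 mg/L as CaCO₃ × 1,109,005 L = 51,010 g as CaCO₃.
Moles of Ca²⁺ (1 mol Ca²⁺ ≡ 1 mol CaCO₃): 51,010 / 100.1 g/mol = 509.6 mol.
Mass of CaCl₂·2H₂O: 509.6 × 147 = 74,920 g.

74.9 kg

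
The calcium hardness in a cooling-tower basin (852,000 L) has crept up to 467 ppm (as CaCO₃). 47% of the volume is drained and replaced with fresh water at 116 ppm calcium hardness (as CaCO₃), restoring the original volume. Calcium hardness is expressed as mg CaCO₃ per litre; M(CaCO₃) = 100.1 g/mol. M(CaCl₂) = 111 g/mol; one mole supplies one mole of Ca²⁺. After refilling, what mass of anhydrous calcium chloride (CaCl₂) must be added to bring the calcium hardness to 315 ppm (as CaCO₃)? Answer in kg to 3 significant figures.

12.3 kg

After draining 47% and refilling: 467 × 0.53 + 116 × 0.47 = 302.03 ppm.
Deficit to target: 315 − 302.03 = 12.97 mg/L.
As CaCO₃: 12.97 mg/L × 852,000 L = 11,050 g; ÷ 100.1 = 110.4 mol Ca²⁺.
Mass: 110.4 × 111 = 12,250 g.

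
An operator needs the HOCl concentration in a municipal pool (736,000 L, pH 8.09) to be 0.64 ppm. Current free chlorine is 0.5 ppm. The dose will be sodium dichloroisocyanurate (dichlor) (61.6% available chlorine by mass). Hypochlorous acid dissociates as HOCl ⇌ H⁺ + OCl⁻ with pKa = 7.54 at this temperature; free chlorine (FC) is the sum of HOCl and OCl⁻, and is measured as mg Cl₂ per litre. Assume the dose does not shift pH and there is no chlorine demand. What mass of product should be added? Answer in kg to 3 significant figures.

2.88 kg

[OCl⁻]/[HOCl] = 10^(pH − pKa) = 10^(8.09 − 7.54) = 3.548; fraction as HOCl = 1/(1 + 3.548) = 0.2199.
Free chlorine required for 0.64 ppm HOCl: 0.64 / 0.2199 = 2.911 ppm.
FC to add: 2.911 − 0.5 = 2.411 mg/L as Cl₂.
Cl₂ equivalent: 2.411 mg/L × 736,000 L = 1774 g.
Product at 61.6% available Cl: 1774 / 0.616 = 2880 g.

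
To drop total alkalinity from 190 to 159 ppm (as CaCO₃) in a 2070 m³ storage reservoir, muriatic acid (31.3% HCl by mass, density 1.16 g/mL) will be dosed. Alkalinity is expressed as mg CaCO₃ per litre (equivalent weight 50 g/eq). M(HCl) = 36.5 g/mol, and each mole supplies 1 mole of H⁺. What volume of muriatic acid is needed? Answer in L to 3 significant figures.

129 L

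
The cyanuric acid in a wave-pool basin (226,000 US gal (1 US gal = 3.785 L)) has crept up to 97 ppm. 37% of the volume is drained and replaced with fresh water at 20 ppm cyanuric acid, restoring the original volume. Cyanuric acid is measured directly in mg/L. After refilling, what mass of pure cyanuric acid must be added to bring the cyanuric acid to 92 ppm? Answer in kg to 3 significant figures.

20.1 kg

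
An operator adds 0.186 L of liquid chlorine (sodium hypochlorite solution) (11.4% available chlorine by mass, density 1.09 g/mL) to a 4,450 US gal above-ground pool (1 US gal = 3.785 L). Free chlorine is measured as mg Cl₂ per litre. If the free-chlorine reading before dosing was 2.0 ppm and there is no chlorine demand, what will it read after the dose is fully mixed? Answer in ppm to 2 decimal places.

Volume: 4,450 US gal × 3.785 L/gal = 16,843 L.
Mass of solution: 0.186 L × 1000 mL/L × 1.09 g/mL = 202.7 g.
Available chlorine delivered: 202.7 g × 0.114 = 23.11 g as Cl₂.
Concentration rise: 23.11 g / 16,843 L = 1.372 mg/L = 1.37 ppm.
Final FC: 2.0 + 1.37 = 3.37 ppm.

3.37 ppm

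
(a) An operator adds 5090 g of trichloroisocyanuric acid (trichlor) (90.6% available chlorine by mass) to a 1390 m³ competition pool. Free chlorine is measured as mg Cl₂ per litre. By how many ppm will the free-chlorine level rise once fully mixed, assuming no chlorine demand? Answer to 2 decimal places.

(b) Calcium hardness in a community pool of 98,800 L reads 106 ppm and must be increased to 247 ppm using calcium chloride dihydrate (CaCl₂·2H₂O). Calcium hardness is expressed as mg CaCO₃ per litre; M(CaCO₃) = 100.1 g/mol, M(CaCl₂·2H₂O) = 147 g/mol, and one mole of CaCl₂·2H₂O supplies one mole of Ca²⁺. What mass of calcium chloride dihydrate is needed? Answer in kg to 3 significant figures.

(a) 3.32 ppm; (b) 20.5 kg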